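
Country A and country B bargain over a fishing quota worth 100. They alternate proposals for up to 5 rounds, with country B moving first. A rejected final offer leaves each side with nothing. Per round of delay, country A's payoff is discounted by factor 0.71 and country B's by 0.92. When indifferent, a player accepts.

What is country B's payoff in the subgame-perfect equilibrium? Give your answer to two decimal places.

90.61

Round 5 (country B proposes): rejection yields 0 for country A; country B offers 0 and keeps 100.
Round 4 (country A proposes): country B can get 100 next round, worth 0.92 × 100 = 92 now; country A offers that and keeps 8.
Round 3 (country B proposes): country A can get 8 next round, worth 0.71 × 8 = 5.68 now, so country B offers 5.68, keeping 94.32.
Round 2 (country A proposes): country B can get 94.32 next round, worth 0.92 × 94.32 = 86.7744 now. Country A offers 86.7744 and keeps 100 − 86.7744 = 13.2256.
Round 1 (country B proposes): country A can get 13.2256 next round, worth 0.71 × 13.2256 = 9.390176 now. Country B offers 9.390176 and keeps 100 − 9.390176 = 90.609824.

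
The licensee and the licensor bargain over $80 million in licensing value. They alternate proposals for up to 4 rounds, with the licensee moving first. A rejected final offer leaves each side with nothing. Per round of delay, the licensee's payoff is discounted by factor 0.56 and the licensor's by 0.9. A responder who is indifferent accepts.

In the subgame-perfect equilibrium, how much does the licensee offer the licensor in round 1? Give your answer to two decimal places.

Round 4 (the licensor proposes): the licensee will accept anything ≥ 0, so the licensor offers 0 and keeps 80.
Round 3 (the licensee proposes): the licensor can get 80 next round, worth 0.9 × 80 = 72 now, so the licensee offers 72, keeping 8.
Round 2 (the licensor proposes): the licensee can get 8 next round, worth 0.56 × 8 = 4.48 now; the licensor offers that and keeps 75.52.
Round 1 (the licensee proposes): the licensor can get 75.52 next round, worth 0.9 × 75.52 = 67.968 now. The licensee offers 67.968 and keeps 80 − 67.968 = 12.032.

67.97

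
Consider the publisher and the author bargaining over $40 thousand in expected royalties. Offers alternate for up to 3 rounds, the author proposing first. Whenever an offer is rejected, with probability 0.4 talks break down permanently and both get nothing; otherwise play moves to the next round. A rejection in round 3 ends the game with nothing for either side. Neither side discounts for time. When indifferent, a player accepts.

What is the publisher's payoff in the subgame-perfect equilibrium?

By backward induction:
Round 3 (the author proposes): rejection yields 0 for the publisher; the author offers 0 and keeps 40.
Round 2 (the publisher proposes): rejecting gives the author an expected 0.6 × 40 = 24; the publisher offers that and keeps 16.
Round 1 (the author proposes): rejecting gives the publisher an expected 0.6 × 16 = 9.6; the author offers that and keeps 30.4.

9.6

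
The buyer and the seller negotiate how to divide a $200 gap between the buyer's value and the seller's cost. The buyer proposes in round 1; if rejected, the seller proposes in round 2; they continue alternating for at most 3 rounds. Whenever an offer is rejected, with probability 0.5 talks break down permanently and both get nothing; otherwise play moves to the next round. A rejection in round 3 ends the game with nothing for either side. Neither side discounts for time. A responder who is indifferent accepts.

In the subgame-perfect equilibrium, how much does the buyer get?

150

By backward induction:
Round 3 (the buyer proposes): the seller will accept anything ≥ 0, so the buyer offers 0 and keeps 200.
Round 2 (the seller proposes): rejecting gives the buyer an expected 0.5 × 200 = 100, so the seller offers 100, keeping 100.
Round 1 (the buyer proposes): rejecting gives the seller an expected 0.5 × 100 = 50, so the buyer offers 50, keeping 150.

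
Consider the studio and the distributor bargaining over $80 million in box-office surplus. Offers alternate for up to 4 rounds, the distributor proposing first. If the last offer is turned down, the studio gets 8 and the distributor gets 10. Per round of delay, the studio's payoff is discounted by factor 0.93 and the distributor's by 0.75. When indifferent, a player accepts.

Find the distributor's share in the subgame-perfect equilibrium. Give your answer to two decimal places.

Round 4 (the studio proposes): the distributor gets 10 if talks fail, so the studio offers 10 and keeps 70.
Round 3 (the distributor proposes): the studio can get 70 next round, worth 0.93 × 70 = 65.1 now, so the distributor offers 65.1, keeping 14.9.
Round 2 (the studio proposes): the distributor can get 14.9 next round, worth 0.75 × 14.9 = 11.175 now; the studio offers that and keeps 68.825.
Round 1 (the distributor proposes): the studio can get 68.825 next round, worth 0.93 × 68.825 = 64.00725 now, so the distributor offers 64.00725, keeping 15.99275.

15.99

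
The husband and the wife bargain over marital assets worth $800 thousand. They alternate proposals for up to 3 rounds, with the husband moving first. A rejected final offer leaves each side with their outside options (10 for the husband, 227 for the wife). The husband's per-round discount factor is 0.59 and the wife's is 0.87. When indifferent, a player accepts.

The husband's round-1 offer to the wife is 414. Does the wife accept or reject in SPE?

Accept

Round 3 (the husband proposes): the wife gets 227 if talks fail, so the husband offers 227 and keeps 573.
Round 2 (the wife proposes): the husband can get 573 next round, worth 0.59 × 573 = 338.07 now; the wife offers that and keeps 461.93.
So by rejecting in round 1, the wife gets 461.93 next round, worth 0.87 × 461.93 = 401.8791 now.
Offer 414 ≥ 401.8791, so the wife accepts.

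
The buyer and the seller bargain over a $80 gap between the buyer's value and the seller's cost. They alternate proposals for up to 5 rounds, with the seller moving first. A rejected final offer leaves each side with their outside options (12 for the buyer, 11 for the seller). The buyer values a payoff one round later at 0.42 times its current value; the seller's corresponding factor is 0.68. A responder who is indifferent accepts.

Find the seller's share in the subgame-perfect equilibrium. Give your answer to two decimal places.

65.20

Round 5 (the seller proposes): the buyer gets 12 if talks fail, so the seller offers 12 and keeps 68.
Round 4 (the buyer proposes): the seller can get 68 next round, worth 0.68 × 68 = 46.24 now, so the buyer offers 46.24, keeping 33.76.
Round 3 (the seller proposes): the buyer can get 33.76 next round, worth 0.42 × 33.76 = 14.1792 now, so the seller offers 14.1792, keeping 65.8208.
Round 2 (the buyer proposes): the seller can get 65.8208 next round, worth 0.68 × 65.8208 = 44.758144 now. The buyer offers 44.758144 and keeps 80 − 44.758144 = 35.241856.
Round 1 (the seller proposes): the buyer can get 35.241856 next round, worth 0.42 × 35.241856 = 14.80157952 now; the seller offers that and keeps 65.19842048.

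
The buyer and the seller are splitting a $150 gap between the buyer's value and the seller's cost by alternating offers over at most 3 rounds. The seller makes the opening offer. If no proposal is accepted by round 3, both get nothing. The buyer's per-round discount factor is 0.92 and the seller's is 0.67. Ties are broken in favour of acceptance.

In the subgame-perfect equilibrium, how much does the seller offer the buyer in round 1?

Solve by backward induction from round 3.
Round 3 (the seller proposes): the buyer will accept anything ≥ 0, so the seller offers 0 and keeps 150.
Round 2 (the buyer proposes): the seller can get 150 next round, worth 0.67 × 150 = 100.5 now. The buyer offers 100.5 and keeps 150 − 100.5 = 49.5.
Round 1 (the seller proposes): the buyer can get 49.5 next round, worth 0.92 × 49.5 = 45.54 now; the seller offers that and keeps 104.46.

45.54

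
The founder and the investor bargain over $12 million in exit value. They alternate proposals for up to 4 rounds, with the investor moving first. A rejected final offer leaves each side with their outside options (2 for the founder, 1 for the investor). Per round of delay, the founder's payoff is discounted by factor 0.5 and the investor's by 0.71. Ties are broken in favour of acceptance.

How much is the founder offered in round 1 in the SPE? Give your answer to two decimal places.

Round 4 (the founder proposes): the investor gets 1 if talks fail, so the founder offers 1 and keeps 11.
Round 3 (the investor proposes): the founder can get 11 next round, worth 0.5 × 11 = 5.5 now, so the investor offers 5.5, keeping 6.5.
Round 2 (the founder proposes): the investor can get 6.5 next round, worth 0.71 × 6.5 = 4.615 now, so the founder offers 4.615, keeping 7.385.
Round 1 (the investor proposes): the founder can get 7.385 next round, worth 0.5 × 7.385 = 3.6925 now, so the investor offers 3.6925, keeping 8.3075.

3.69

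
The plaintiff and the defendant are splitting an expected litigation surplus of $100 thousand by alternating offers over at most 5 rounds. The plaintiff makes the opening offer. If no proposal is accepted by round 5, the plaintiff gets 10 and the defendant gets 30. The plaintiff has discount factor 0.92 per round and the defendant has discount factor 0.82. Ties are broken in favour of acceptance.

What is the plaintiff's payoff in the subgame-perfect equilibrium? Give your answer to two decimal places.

71.42

Round 5 (the plaintiff proposes): the defendant gets 30 if talks fail, so the plaintiff offers 30 and keeps 70.
Round 4 (the defendant proposes): the plaintiff can get 70 next round, worth 0.92 × 70 = 64.4 now. The defendant offers 64.4 and keeps 100 − 64.4 = 35.6.
Round 3 (the plaintiff proposes): the defendant can get 35.6 next round, worth 0.82 × 35.6 = 29.192 now; the plaintiff offers that and keeps 70.808.
Round 2 (the defendant proposes): the plaintiff can get 70.808 next round, worth 0.92 × 70.808 = 65.14336 now. The defendant offers 65.14336 and keeps 100 − 65.14336 = 34.85664.
Round 1 (the plaintiff proposes): the defendant can get 34.85664 next round, worth 0.82 × 34.85664 = 28.5824448 now, so the plaintiff offers 28.5824448, keeping 71.4175552.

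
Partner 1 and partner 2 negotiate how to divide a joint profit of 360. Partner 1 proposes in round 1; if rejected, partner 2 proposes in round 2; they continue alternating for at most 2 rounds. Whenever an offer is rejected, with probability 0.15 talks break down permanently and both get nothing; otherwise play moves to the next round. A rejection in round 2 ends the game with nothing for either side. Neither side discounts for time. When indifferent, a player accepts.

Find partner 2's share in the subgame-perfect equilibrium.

By backward induction:
Round 2 (partner 2 proposes): rejection yields 0 for partner 1; partner 2 offers 0 and keeps 360.
Round 1 (partner 1 proposes): rejecting gives partner 2 an expected 0.85 × 360 = 306, so partner 1 offers 306, keeping 54.

306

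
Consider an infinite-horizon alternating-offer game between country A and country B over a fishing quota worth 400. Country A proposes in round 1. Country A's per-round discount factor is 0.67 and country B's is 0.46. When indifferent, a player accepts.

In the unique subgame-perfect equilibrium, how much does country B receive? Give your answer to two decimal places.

Let x be country A's share when country A proposes and y be country B's share when country B proposes.
Country B accepts iff offered ≥ 0.46·y, so x = 400 − 0.46y. Symmetrically y = 400 − 0.67x.
Substituting: x = 400 − 0.46(400 − 0.67x), giving x(1 − 0.67·0.46) = 400(1 − 0.46).
So x = 400 × 0.54 / 0.6918 ≈ 312.2290, and country B receives 400 − x ≈ 87.7710.

87.77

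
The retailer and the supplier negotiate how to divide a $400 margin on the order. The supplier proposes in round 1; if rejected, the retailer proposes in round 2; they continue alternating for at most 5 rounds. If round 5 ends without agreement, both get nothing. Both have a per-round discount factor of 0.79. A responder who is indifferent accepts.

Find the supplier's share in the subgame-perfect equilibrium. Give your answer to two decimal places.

292.22

Round 5 (the supplier proposes): the retailer will accept anything ≥ 0, so the supplier offers 0 and keeps 400.
Round 4 (the retailer proposes): the supplier can get 400 next round, worth 0.79 × 400 = 316 now. The retailer offers 316 and keeps 400 − 316 = 84.
Round 3 (the supplier proposes): the retailer can get 84 next round, worth 0.79 × 84 = 66.36 now. The supplier offers 66.36 and keeps 400 − 66.36 = 333.64.
Round 2 (the retailer proposes): the supplier can get 333.64 next round, worth 0.79 × 333.64 = 263.5756 now, so the retailer offers 263.5756, keeping 136.4244.
Round 1 (the supplier proposes): the retailer can get 136.4244 next round, worth 0.79 × 136.4244 = 107.775276 now. The supplier offers 107.775276 and keeps 400 − 107.775276 = 292.224724.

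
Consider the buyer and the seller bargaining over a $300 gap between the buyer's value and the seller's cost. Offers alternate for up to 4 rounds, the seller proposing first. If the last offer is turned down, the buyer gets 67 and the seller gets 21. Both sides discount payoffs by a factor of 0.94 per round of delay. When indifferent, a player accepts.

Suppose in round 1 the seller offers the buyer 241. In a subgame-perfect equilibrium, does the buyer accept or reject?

Reject

Round 4 (the buyer proposes): the seller gets 21 if talks fail, so the buyer offers 21 and keeps 279.
Round 3 (the seller proposes): the buyer can get 279 next round, worth 0.94 × 279 = 262.26 now, so the seller offers 262.26, keeping 37.74.
Round 2 (the buyer proposes): the seller can get 37.74 next round, worth 0.94 × 37.74 = 35.4756 now. The buyer offers 35.4756 and keeps 300 − 35.4756 = 264.5244.
So by rejecting in round 1, the buyer gets 264.5244 next round, worth 0.94 × 264.5244 = 248.652936 now.
Offer 241 < 248.652936, so the buyer rejects.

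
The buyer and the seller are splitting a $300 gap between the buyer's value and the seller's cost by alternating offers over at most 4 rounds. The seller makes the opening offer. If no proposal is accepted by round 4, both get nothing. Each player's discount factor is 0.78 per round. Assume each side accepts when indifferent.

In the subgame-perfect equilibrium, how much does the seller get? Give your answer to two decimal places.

By backward induction:
Round 4 (the buyer proposes): rejection yields 0 for the seller; the buyer offers 0 and keeps 300.
Round 3 (the seller proposes): the buyer can get 300 next round, worth 0.78 × 300 = 234 now. The seller offers 234 and keeps 300 − 234 = 66.
Round 2 (the buyer proposes): the seller can get 66 next round, worth 0.78 × 66 = 51.48 now; the buyer offers that and keeps 248.52.
Round 1 (the seller proposes): the buyer can get 248.52 next round, worth 0.78 × 248.52 = 193.8456 now. The seller offers 193.8456 and keeps 300 − 193.8456 = 106.1544.

106.15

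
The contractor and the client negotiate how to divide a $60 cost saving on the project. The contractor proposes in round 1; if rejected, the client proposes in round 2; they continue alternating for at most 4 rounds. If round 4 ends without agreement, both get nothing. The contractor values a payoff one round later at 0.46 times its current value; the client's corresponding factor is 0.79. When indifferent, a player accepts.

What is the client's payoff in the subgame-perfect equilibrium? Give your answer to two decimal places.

42.82

Work backward from the last round.
Round 4 (the client proposes): rejection yields 0 for the contractor; the client offers 0 and keeps 60.
Round 3 (the contractor proposes): the client can get 60 next round, worth 0.79 × 60 = 47.4 now; the contractor offers that and keeps 12.6.
Round 2 (the client proposes): the contractor can get 12.6 next round, worth 0.46 × 12.6 = 5.796 now; the client offers that and keeps 54.204.
Round 1 (the contractor proposes): the client can get 54.204 next round, worth 0.79 × 54.204 = 42.82116 now; the contractor offers that and keeps 17.17884.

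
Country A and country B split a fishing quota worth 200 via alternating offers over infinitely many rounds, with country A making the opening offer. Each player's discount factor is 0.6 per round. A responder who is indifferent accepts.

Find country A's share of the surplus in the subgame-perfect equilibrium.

Let x be country A's share when country A proposes and y be country B's share when country B proposes.
Country B accepts iff offered ≥ 0.6·y, so x = 200 − 0.6y. Symmetrically y = 200 − 0.6x.
Substituting: x = 200 − 0.6(200 − 0.6x), giving x(1 − 0.6·0.6) = 200(1 − 0.6).
So x = 200 × 0.4 / 0.64 = 125, and country B receives 200 − x = 75.

125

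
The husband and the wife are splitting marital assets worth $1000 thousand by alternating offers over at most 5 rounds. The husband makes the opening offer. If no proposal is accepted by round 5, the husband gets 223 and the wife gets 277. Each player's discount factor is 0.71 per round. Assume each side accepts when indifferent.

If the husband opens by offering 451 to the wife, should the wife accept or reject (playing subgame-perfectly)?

Accept

Round 5 (the husband proposes): the wife gets 277 if talks fail, so the husband offers 277 and keeps 723.
Round 4 (the wife proposes): the husband can get 723 next round, worth 0.71 × 723 = 513.33 now; the wife offers that and keeps 486.67.
Round 3 (the husband proposes): the wife can get 486.67 next round, worth 0.71 × 486.67 = 345.5357 now; the husband offers that and keeps 654.4643.
Round 2 (the wife proposes): the husband can get 654.4643 next round, worth 0.71 × 654.4643 = 464.669653 now; the wife offers that and keeps 535.330347.
So by rejecting in round 1, the wife gets 535.330347 next round, worth 0.71 × 535.330347 = 380.08454637 now.
Offer 451 ≥ 380.08454637, so the wife accepts.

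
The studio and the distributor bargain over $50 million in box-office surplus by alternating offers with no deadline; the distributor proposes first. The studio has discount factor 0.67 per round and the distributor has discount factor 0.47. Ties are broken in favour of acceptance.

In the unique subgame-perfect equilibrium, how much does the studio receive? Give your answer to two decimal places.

In a stationary SPE each proposer offers the other exactly their discounted continuation value.
If the distributor keeps x when proposing and the studio keeps y when proposing, then x = 50 − 0.67y and y = 50 − 0.47x.
Solving: x = 50(1 − 0.67) / (1 − 0.47·0.67) = 16.5 / 0.6851 ≈ 24.0841.
The studio gets 50 − 24.0841 ≈ 25.9159.

25.92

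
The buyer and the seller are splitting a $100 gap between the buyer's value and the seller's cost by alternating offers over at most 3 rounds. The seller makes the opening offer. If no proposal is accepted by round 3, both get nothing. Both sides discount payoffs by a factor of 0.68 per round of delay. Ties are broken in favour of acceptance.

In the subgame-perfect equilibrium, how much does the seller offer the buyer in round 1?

Round 3 (the seller proposes): rejection yields 0 for the buyer; the seller offers 0 and keeps 100.
Round 2 (the buyer proposes): the seller can get 100 next round, worth 0.68 × 100 = 68 now; the buyer offers that and keeps 32.
Round 1 (the seller proposes): the buyer can get 32 next round, worth 0.68 × 32 = 21.76 now; the seller offers that and keeps 78.24.

21.76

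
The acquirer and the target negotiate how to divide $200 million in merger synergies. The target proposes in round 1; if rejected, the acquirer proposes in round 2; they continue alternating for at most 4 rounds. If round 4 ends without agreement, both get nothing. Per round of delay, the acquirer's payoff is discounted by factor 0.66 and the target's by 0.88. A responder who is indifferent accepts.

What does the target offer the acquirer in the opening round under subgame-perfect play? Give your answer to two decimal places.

Round 4 (the acquirer proposes): the target will accept anything ≥ 0, so the acquirer offers 0 and keeps 200.
Round 3 (the target proposes): the acquirer can get 200 next round, worth 0.66 × 200 = 132 now; the target offers that and keeps 68.
Round 2 (the acquirer proposes): the target can get 68 next round, worth 0.88 × 68 = 59.84 now. The acquirer offers 59.84 and keeps 200 − 59.84 = 140.16.
Round 1 (the target proposes): the acquirer can get 140.16 next round, worth 0.66 × 140.16 = 92.5056 now; the target offers that and keeps 107.4944.

92.51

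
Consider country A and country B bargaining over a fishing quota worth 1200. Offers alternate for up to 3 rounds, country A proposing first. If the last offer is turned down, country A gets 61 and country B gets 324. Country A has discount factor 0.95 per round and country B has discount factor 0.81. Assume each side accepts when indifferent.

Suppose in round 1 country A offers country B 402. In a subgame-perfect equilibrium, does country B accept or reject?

Accept

Round 3 (country A proposes): country B gets 324 if talks fail, so country A offers 324 and keeps 876.
Round 2 (country B proposes): country A can get 876 next round, worth 0.95 × 876 = 832.2 now. Country B offers 832.2 and keeps 1200 − 832.2 = 367.8.
So by rejecting in round 1, country B gets 367.8 next round, worth 0.81 × 367.8 = 297.918 now.
Offer 402 ≥ 297.918, so country B accepts.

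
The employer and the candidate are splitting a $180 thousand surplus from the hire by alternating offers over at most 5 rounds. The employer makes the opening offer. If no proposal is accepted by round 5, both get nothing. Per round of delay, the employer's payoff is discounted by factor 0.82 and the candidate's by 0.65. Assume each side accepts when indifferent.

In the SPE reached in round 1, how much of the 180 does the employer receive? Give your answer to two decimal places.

147.72

Round 5 (the employer proposes): the candidate will accept anything ≥ 0, so the employer offers 0 and keeps 180.
Round 4 (the candidate proposes): the employer can get 180 next round, worth 0.82 × 180 = 147.6 now; the candidate offers that and keeps 32.4.
Round 3 (the employer proposes): the candidate can get 32.4 next round, worth 0.65 × 32.4 = 21.06 now. The employer offers 21.06 and keeps 180 − 21.06 = 158.94.
Round 2 (the candidate proposes): the employer can get 158.94 next round, worth 0.82 × 158.94 = 130.3308 now, so the candidate offers 130.3308, keeping 49.6692.
Round 1 (the employer proposes): the candidate can get 49.6692 next round, worth 0.65 × 49.6692 = 32.28498 now; the employer offers that and keeps 147.71502.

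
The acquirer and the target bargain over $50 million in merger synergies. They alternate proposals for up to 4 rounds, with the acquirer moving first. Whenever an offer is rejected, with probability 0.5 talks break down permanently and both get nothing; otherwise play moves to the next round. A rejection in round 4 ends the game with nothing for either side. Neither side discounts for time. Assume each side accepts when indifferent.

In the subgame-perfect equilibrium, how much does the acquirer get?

31.25

Round 4 (the target proposes): the acquirer will accept anything ≥ 0, so the target offers 0 and keeps 50.
Round 3 (the acquirer proposes): rejecting gives the target an expected 0.5 × 50 = 25, so the acquirer offers 25, keeping 25.
Round 2 (the target proposes): rejecting gives the acquirer an expected 0.5 × 25 = 12.5; the target offers that and keeps 37.5.
Round 1 (the acquirer proposes): rejecting gives the target an expected 0.5 × 37.5 = 18.75. The acquirer offers 18.75 and keeps 50 − 18.75 = 31.25.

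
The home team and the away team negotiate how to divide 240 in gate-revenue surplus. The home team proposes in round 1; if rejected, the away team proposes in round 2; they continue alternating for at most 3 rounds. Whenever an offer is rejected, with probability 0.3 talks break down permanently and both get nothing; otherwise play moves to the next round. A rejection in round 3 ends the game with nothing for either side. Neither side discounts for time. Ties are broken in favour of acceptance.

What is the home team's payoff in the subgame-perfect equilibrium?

189.6

Round 3 (the home team proposes): the away team will accept anything ≥ 0, so the home team offers 0 and keeps 240.
Round 2 (the away team proposes): rejecting gives the home team an expected 0.7 × 240 = 168. The away team offers 168 and keeps 240 − 168 = 72.
Round 1 (the home team proposes): rejecting gives the away team an expected 0.7 × 72 = 50.4, so the home team offers 50.4, keeping 189.6.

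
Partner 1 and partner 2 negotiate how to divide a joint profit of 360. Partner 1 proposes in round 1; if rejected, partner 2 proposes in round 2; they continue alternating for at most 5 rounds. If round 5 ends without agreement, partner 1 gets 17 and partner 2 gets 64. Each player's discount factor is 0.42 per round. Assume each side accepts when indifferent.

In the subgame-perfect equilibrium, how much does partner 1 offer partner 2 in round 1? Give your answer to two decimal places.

By backward induction:
Round 5 (partner 1 proposes): partner 2 gets 64 if talks fail, so partner 1 offers 64 and keeps 296.
Round 4 (partner 2 proposes): partner 1 can get 296 next round, worth 0.42 × 296 = 124.32 now. Partner 2 offers 124.32 and keeps 360 − 124.32 = 235.68.
Round 3 (partner 1 proposes): partner 2 can get 235.68 next round, worth 0.42 × 235.68 = 98.9856 now; partner 1 offers that and keeps 261.0144.
Round 2 (partner 2 proposes): partner 1 can get 261.0144 next round, worth 0.42 × 261.0144 = 109.626048 now; partner 2 offers that and keeps 250.373952.
Round 1 (partner 1 proposes): partner 2 can get 250.373952 next round, worth 0.42 × 250.373952 = 105.15705984 now. Partner 1 offers 105.15705984 and keeps 360 − 105.15705984 = 254.84294016.

105.16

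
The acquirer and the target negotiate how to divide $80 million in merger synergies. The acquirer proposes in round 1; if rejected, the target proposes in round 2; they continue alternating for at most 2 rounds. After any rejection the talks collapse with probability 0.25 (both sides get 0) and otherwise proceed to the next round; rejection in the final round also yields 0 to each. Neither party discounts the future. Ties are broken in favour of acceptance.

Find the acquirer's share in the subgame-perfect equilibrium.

Round 2 (the target proposes): the acquirer will accept anything ≥ 0, so the target offers 0 and keeps 80.
Round 1 (the acquirer proposes): rejecting gives the target an expected 0.75 × 80 = 60. The acquirer offers 60 and keeps 80 − 60 = 20.

20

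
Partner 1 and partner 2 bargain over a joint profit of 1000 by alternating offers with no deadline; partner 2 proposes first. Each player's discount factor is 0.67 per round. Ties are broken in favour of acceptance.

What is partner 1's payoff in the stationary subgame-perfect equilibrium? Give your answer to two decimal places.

401.20

When partner 2 proposes, partner 1 accepts any offer worth at least 0.67 times what partner 1 would get by proposing next round; and vice versa.
This gives x = 1000 − 0.67y and y = 1000 − 0.67x, where x and y are each side's share when it proposes.
Hence (1 − 0.67·0.67)x = 1000(1 − 0.67), i.e. 0.5511·x = 330.
x ≈ 598.8024; partner 1's share is 1000 − x ≈ 401.1976.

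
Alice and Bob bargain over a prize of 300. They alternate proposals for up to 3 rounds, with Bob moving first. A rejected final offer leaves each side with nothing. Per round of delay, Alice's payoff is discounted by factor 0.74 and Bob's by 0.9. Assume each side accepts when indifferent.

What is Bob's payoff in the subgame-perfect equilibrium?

277.8

Round 3 (Bob proposes): rejection yields 0 for Alice; Bob offers 0 and keeps 300.
Round 2 (Alice proposes): Bob can get 300 next round, worth 0.9 × 300 = 270 now. Alice offers 270 and keeps 300 − 270 = 30.
Round 1 (Bob proposes): Alice can get 30 next round, worth 0.74 × 30 = 22.2 now. Bob offers 22.2 and keeps 300 − 22.2 = 277.8.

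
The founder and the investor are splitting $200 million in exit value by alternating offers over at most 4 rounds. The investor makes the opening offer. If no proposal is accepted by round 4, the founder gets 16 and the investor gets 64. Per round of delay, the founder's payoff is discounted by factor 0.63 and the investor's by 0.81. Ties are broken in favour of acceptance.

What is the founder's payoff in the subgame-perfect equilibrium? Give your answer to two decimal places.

Round 4 (the founder proposes): the investor gets 64 if talks fail, so the founder offers 64 and keeps 136.
Round 3 (the investor proposes): the founder can get 136 next round, worth 0.63 × 136 = 85.68 now. The investor offers 85.68 and keeps 200 − 85.68 = 114.32.
Round 2 (the founder proposes): the investor can get 114.32 next round, worth 0.81 × 114.32 = 92.5992 now; the founder offers that and keeps 107.4008.
Round 1 (the investor proposes): the founder can get 107.4008 next round, worth 0.63 × 107.4008 = 67.662504 now. The investor offers 67.662504 and keeps 200 − 67.662504 = 132.337496.

67.66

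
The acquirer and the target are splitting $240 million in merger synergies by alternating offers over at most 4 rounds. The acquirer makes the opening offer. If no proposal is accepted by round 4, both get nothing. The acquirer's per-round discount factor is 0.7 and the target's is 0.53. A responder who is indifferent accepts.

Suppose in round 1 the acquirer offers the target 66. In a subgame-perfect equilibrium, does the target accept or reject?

Reject

Round 4 (the target proposes): rejection yields 0 for the acquirer; the target offers 0 and keeps 240.
Round 3 (the acquirer proposes): the target can get 240 next round, worth 0.53 × 240 = 127.2 now, so the acquirer offers 127.2, keeping 112.8.
Round 2 (the target proposes): the acquirer can get 112.8 next round, worth 0.7 × 112.8 = 78.96 now. The target offers 78.96 and keeps 240 − 78.96 = 161.04.
So by rejecting in round 1, the target gets 161.04 next round, worth 0.53 × 161.04 = 85.3512 now.
Offer 66 < 85.3512, so the target rejects.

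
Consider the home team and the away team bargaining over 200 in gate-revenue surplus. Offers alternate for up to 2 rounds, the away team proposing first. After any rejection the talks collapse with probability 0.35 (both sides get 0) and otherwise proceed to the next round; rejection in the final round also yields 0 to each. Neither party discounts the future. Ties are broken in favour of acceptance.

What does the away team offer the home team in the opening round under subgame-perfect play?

By backward induction:
Round 2 (the home team proposes): the away team will accept anything ≥ 0, so the home team offers 0 and keeps 200.
Round 1 (the away team proposes): rejecting gives the home team an expected 0.65 × 200 = 130. The away team offers 130 and keeps 200 − 130 = 70.

130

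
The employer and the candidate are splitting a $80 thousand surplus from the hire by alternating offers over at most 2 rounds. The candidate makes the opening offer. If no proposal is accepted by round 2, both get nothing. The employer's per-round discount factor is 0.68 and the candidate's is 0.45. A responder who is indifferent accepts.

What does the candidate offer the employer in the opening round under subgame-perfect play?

Round 2 (the employer proposes): rejection yields 0 for the candidate; the employer offers 0 and keeps 80.
Round 1 (the candidate proposes): the employer can get 80 next round, worth 0.68 × 80 = 54.4 now, so the candidate offers 54.4, keeping 25.6.

54.4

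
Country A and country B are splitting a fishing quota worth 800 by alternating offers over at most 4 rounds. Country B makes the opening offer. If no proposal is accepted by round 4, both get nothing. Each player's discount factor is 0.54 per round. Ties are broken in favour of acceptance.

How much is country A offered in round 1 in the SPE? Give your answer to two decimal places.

324.69

Round 4 (country A proposes): rejection yields 0 for country B; country A offers 0 and keeps 800.
Round 3 (country B proposes): country A can get 800 next round, worth 0.54 × 800 = 432 now, so country B offers 432, keeping 368.
Round 2 (country A proposes): country B can get 368 next round, worth 0.54 × 368 = 198.72 now; country A offers that and keeps 601.28.
Round 1 (country B proposes): country A can get 601.28 next round, worth 0.54 × 601.28 = 324.6912 now; country B offers that and keeps 475.3088.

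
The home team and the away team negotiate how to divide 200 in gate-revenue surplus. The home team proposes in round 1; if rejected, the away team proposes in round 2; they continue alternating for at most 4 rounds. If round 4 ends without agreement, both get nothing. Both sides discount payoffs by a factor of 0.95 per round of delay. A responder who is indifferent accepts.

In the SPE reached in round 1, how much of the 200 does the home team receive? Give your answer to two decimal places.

Round 4 (the away team proposes): rejection yields 0 for the home team; the away team offers 0 and keeps 200.
Round 3 (the home team proposes): the away team can get 200 next round, worth 0.95 × 200 = 190 now, so the home team offers 190, keeping 10.
Round 2 (the away team proposes): the home team can get 10 next round, worth 0.95 × 10 = 9.5 now. The away team offers 9.5 and keeps 200 − 9.5 = 190.5.
Round 1 (the home team proposes): the away team can get 190.5 next round, worth 0.95 × 190.5 = 180.975 now; the home team offers that and keeps 19.025.

19.03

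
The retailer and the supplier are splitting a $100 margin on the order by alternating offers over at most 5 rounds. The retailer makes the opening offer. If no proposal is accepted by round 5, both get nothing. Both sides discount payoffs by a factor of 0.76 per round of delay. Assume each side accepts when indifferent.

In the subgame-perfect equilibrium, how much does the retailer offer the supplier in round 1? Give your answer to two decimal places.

Round 5 (the retailer proposes): the supplier will accept anything ≥ 0, so the retailer offers 0 and keeps 100.
Round 4 (the supplier proposes): the retailer can get 100 next round, worth 0.76 × 100 = 76 now. The supplier offers 76 and keeps 100 − 76 = 24.
Round 3 (the retailer proposes): the supplier can get 24 next round, worth 0.76 × 24 = 18.24 now, so the retailer offers 18.24, keeping 81.76.
Round 2 (the supplier proposes): the retailer can get 81.76 next round, worth 0.76 × 81.76 = 62.1376 now, so the supplier offers 62.1376, keeping 37.8624.
Round 1 (the retailer proposes): the supplier can get 37.8624 next round, worth 0.76 × 37.8624 = 28.775424 now; the retailer offers that and keeps 71.224576.

28.78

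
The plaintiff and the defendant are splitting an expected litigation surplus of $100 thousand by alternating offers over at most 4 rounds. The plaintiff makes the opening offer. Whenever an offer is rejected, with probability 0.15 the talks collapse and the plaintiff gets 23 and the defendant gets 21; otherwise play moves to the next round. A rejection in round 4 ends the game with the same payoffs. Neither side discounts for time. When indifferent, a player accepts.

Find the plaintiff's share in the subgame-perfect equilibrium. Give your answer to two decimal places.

Round 4 (the defendant proposes): the plaintiff gets 23 if talks fail, so the defendant offers 23 and keeps 77.
Round 3 (the plaintiff proposes): rejecting gives the defendant an expected 0.85 × 77 + 0.15 × 21 = 68.6; the plaintiff offers that and keeps 31.4.
Round 2 (the defendant proposes): rejecting gives the plaintiff an expected 0.85 × 31.4 + 0.15 × 23 = 30.14. The defendant offers 30.14 and keeps 100 − 30.14 = 69.86.
Round 1 (the plaintiff proposes): rejecting gives the defendant an expected 0.85 × 69.86 + 0.15 × 21 = 62.531; the plaintiff offers that and keeps 37.469.

37.47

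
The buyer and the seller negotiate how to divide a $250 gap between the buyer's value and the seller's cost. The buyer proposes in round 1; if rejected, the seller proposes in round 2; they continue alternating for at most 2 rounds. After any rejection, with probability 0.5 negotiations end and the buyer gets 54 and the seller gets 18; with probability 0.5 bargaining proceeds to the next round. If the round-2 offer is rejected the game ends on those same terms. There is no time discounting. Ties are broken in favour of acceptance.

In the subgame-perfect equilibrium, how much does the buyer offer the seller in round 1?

Round 2 (the seller proposes): the buyer gets 54 if talks fail, so the seller offers 54 and keeps 196.
Round 1 (the buyer proposes): rejecting gives the seller an expected 0.5 × 196 + 0.5 × 18 = 107. The buyer offers 107 and keeps 250 − 107 = 143.

107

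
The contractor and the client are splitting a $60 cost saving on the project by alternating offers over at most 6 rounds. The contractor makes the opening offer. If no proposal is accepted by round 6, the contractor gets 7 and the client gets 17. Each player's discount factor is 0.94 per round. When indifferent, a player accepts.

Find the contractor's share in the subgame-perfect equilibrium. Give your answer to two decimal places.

14.73

Round 6 (the client proposes): the contractor gets 7 if talks fail, so the client offers 7 and keeps 53.
Round 5 (the contractor proposes): the client can get 53 next round, worth 0.94 × 53 = 49.82 now, so the contractor offers 49.82, keeping 10.18.
Round 4 (the client proposes): the contractor can get 10.18 next round, worth 0.94 × 10.18 = 9.5692 now, so the client offers 9.5692, keeping 50.4308.
Round 3 (the contractor proposes): the client can get 50.4308 next round, worth 0.94 × 50.4308 = 47.404952 now; the contractor offers that and keeps 12.595048.
Round 2 (the client proposes): the contractor can get 12.595048 next round, worth 0.94 × 12.595048 = 11.83934512 now, so the client offers 11.83934512, keeping 48.16065488.
Round 1 (the contractor proposes): the client can get 48.16065488 next round, worth 0.94 × 48.16065488 = 45.2710155872 now; the contractor offers that and keeps 14.7289844128.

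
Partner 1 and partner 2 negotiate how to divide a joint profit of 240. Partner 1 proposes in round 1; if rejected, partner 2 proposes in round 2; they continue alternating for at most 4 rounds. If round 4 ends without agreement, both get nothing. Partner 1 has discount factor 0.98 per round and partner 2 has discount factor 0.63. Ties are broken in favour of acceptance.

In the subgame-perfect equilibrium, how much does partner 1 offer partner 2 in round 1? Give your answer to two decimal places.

96.37

Solve by backward induction from round 4.
Round 4 (partner 2 proposes): rejection yields 0 for partner 1; partner 2 offers 0 and keeps 240.
Round 3 (partner 1 proposes): partner 2 can get 240 next round, worth 0.63 × 240 = 151.2 now; partner 1 offers that and keeps 88.8.
Round 2 (partner 2 proposes): partner 1 can get 88.8 next round, worth 0.98 × 88.8 = 87.024 now; partner 2 offers that and keeps 152.976.
Round 1 (partner 1 proposes): partner 2 can get 152.976 next round, worth 0.63 × 152.976 = 96.37488 now, so partner 1 offers 96.37488, keeping 143.62512.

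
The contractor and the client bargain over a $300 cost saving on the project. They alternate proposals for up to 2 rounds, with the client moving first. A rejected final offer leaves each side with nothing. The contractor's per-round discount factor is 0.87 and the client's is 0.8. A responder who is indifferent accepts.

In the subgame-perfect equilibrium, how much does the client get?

39

Round 2 (the contractor proposes): the client will accept anything ≥ 0, so the contractor offers 0 and keeps 300.
Round 1 (the client proposes): the contractor can get 300 next round, worth 0.87 × 300 = 261 now; the client offers that and keeps 39.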